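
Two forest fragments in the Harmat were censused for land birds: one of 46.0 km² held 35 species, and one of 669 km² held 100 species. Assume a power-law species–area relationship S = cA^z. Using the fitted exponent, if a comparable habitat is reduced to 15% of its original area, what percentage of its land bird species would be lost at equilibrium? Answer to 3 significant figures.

52.5%

z = ln(100/35) / ln(669/46) = 1.0498 / 2.6771 = 0.3921
S_new/S_old = (A_new/A_old)^z = 0.15^0.3921 = exp(0.3921 × -1.8971) = 0.4752
Fraction lost = 1 − 0.4752 = 0.5248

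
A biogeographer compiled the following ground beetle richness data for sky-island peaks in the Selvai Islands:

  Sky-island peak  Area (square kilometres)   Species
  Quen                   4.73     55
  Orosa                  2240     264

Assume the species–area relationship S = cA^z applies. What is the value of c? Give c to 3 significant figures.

z = ln(S₂/S₁) / ln(A₂/A₁) = ln(264/55) / ln(2240/4.73) = 1.5686 / 6.1603 = 0.2546
c = S₁ / A₁^z = 55 / 4.73^0.2546 = 55 / 1.485 = 37.03

37.0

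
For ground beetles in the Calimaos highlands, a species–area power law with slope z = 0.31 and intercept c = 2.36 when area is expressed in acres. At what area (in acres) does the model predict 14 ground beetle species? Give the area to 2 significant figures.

14 = 2.36 × A^0.31  ⇒  A^0.31 = 14/2.36 = 5.932
ln A = ln(5.932) / 0.31 = 1.7804 / 0.31 = 5.7432
A = e^5.7432 ≈ 312.1 acres

310 acres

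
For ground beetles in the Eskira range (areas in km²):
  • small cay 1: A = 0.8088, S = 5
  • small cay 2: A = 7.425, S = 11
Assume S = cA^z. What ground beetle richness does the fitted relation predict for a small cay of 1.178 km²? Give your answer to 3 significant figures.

5.72

z = ln(11/5) / ln(7.425/0.8088) = 0.7885 / 2.2171 = 0.3556
c = 5 / 0.8088^0.3556 = 5 / 0.9273 = 5.392
S₃ = 5.392 × 1.178^0.3556 = 5.392 × 1.06 ≈ 5.715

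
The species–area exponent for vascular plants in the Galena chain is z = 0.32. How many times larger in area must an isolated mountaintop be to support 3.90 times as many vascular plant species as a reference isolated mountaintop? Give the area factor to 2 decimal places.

70.32

(A₂/A₁)^0.32 = 3.9, so A₂/A₁ = 3.9^(1/0.32) = 3.9^3.125
ln(A₂/A₁) = ln 3.9 / 0.32 = 1.3610 / 0.32 = 4.2531
A₂/A₁ = e^4.2531 ≈ 70.32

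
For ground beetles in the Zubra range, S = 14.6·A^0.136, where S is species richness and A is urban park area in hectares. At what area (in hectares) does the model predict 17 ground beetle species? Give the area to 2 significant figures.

17 = 14.6 × A^0.136  ⇒  A^0.136 = 17/14.6 = 1.164
ln A = ln(1.164) / 0.136 = 0.1522 / 0.136 = 1.1191
A = e^1.1191 ≈ 3.062 hectares

3.1 hectares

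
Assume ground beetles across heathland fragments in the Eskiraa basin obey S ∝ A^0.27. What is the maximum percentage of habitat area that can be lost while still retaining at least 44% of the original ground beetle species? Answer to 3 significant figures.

Need (A_new/A_old)^0.27 = 0.44, so A_new/A_old = 0.44^(1/0.27) = 0.44^3.704
ln(A_new/A_old) = ln 0.44 / 0.27 = -0.8210 / 0.27 = -3.0407
A_new/A_old = e^-3.0407 ≈ 0.0478
Fraction that can be lost = 1 − 0.0478 = 0.9522

95.2%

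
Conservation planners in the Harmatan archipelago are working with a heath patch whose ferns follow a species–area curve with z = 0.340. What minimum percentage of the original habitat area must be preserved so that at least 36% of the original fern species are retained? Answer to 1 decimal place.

5.0%

Need (A_new/A_old)^0.34 = 0.36, so A_new/A_old = 0.36^(1/0.34) = 0.36^2.941
ln(A_new/A_old) = ln 0.36 / 0.34 = -1.0217 / 0.34 = -3.0049
A_new/A_old = e^-3.0049 ≈ 0.04955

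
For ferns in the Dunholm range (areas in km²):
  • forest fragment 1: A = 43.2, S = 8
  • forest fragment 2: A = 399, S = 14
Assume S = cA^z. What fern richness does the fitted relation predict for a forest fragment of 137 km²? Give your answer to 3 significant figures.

10.7

z = ln(14/8) / ln(399/43.2) = 0.5596 / 2.2231 = 0.2517
c = 8 / 43.2^0.2517 = 8 / 2.58 = 3.1
S₃ = 3.1 × 137^0.2517 = 3.1 × 3.45 ≈ 10.7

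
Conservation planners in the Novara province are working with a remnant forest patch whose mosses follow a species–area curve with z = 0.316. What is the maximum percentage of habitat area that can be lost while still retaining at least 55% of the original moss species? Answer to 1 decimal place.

Need (A_new/A_old)^0.316 = 0.55, so A_new/A_old = 0.55^(1/0.316) = 0.55^3.165
ln(A_new/A_old) = ln 0.55 / 0.316 = -0.5978 / 0.316 = -1.8919
A_new/A_old = e^-1.8919 ≈ 0.1508
Fraction that can be lost = 1 − 0.1508 = 0.8492

84.9%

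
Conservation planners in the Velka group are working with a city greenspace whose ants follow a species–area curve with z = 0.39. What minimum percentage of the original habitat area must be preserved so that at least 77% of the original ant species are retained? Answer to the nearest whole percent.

51%

Need (A_new/A_old)^0.39 = 0.77, so A_new/A_old = 0.77^(1/0.39) = 0.77^2.564
ln(A_new/A_old) = ln 0.77 / 0.39 = -0.2614 / 0.39 = -0.6702
A_new/A_old = e^-0.6702 ≈ 0.5116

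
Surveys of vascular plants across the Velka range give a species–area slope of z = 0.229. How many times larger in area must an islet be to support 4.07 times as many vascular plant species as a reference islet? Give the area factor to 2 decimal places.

459.18

(A₂/A₁)^0.229 = 4.07, so A₂/A₁ = 4.07^(1/0.229) = 4.07^4.367
ln(A₂/A₁) = ln 4.07 / 0.229 = 1.4036 / 0.229 = 6.1294
A₂/A₁ = e^6.1294 ≈ 459.2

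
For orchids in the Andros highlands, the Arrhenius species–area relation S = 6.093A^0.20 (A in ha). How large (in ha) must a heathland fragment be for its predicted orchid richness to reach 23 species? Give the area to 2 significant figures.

770 ha

23 = 6.093 × A^0.2  ⇒  A^0.2 = 23/6.093 = 3.775
ln A = ln(3.775) / 0.2 = 1.3284 / 0.2 = 6.6418
A = e^6.6418 ≈ 766.4 ha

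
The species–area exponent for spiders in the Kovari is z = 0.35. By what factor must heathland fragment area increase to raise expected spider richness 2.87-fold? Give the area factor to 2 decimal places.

(A₂/A₁)^0.35 = 2.87, so A₂/A₁ = 2.87^(1/0.35) = 2.87^2.857
ln(A₂/A₁) = ln 2.87 / 0.35 = 1.0543 / 0.35 = 3.0123
A₂/A₁ = e^3.0123 ≈ 20.33

20.33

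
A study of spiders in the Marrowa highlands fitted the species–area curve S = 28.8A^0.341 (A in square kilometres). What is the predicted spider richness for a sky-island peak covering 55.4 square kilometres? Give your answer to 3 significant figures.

S = 28.8 × 55.4^0.341
ln S = ln 28.8 + 0.341 × ln 55.4 = 3.3604 + 0.341 × 4.0146 = 4.7293
S = e^4.7293 ≈ 113.2

113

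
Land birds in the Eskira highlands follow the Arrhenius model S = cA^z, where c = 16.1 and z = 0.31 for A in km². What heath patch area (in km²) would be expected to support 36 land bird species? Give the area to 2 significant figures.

13 km²

36 = 16.1 × A^0.31  ⇒  A^0.31 = 36/16.1 = 2.236
ln A = ln(2.236) / 0.31 = 0.8047 / 0.31 = 2.5958
A = e^2.5958 ≈ 13.41 km²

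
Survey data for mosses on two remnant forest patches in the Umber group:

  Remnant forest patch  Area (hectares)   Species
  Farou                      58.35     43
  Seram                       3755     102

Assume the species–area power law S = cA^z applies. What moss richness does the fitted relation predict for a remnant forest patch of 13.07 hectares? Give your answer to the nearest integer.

z = ln(102/43) / ln(3755/58.35) = 0.8638 / 4.1644 = 0.2074
c = 43 / 58.35^0.2074 = 43 / 2.324 = 18.5
S₃ = 18.5 × 13.07^0.2074 = 18.5 × 1.704 ≈ 31.53

32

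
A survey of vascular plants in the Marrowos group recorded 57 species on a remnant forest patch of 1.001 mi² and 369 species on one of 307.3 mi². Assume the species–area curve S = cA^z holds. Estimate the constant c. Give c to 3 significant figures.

57.0

z = ln(S₂/S₁) / ln(A₂/A₁) = ln(369/57) / ln(307.3/1.001) = 1.8677 / 5.7268 = 0.3261
c = S₁ / A₁^z = 57 / 1.001^0.3261 = 57 / 1 = 56.98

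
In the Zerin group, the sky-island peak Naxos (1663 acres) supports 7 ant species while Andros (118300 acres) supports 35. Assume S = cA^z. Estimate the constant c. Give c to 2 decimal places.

0.43

z = ln(S₂/S₁) / ln(A₂/A₁) = ln(35/7) / ln(118300/1663) = 1.6094 / 4.2646 = 0.3774
c = S₁ / A₁^z = 7 / 1663^0.3774 = 7 / 16.43 = 0.4261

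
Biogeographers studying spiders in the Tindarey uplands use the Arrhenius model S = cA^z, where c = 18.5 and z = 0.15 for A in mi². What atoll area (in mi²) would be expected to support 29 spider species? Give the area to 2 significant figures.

29 = 18.5 × A^0.15  ⇒  A^0.15 = 29/18.5 = 1.568
ln A = ln(1.568) / 0.15 = 0.4495 / 0.15 = 2.9968
A = e^2.9968 ≈ 20.02 mi²

20 mi²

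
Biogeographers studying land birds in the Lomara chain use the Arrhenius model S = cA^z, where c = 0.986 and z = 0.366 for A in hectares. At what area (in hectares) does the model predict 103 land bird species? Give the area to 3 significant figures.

103 = 0.986 × A^0.366  ⇒  A^0.366 = 103/0.986 = 104.5
ln A = ln(104.5) / 0.366 = 4.6488 / 0.366 = 12.7017
A = e^12.7017 ≈ 328311 hectares

328000 hectares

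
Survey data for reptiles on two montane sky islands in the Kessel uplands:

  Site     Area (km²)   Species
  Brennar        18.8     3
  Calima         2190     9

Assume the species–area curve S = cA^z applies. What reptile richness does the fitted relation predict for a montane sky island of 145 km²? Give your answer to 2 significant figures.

4.8

z = ln(9/3) / ln(2190/18.8) = 1.0986 / 4.7578 = 0.2309
c = 3 / 18.8^0.2309 = 3 / 1.969 = 1.524
S₃ = 1.524 × 145^0.2309 = 1.524 × 3.156 ≈ 4.808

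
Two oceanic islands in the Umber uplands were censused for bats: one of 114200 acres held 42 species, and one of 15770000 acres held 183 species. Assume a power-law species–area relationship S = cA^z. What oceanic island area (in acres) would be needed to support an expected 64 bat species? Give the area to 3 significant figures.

z = ln(183/42) / ln(15770000/114200) = 1.4718 / 4.9279 = 0.2987
c = 42 / 114200^0.2987 = 42 / 32.4 = 1.296
A = (64/1.296)^(1/0.2987) ⇒ ln A = ln(49.37)/0.2987 = 13.0560
A = e^13.0560 ≈ 467899 acres

468000 acres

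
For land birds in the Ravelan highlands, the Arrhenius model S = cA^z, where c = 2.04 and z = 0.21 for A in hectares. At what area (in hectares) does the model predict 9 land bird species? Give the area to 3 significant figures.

9 = 2.04 × A^0.21  ⇒  A^0.21 = 9/2.04 = 4.412
ln A = ln(4.412) / 0.21 = 1.4843 / 0.21 = 7.0680
A = e^7.0680 ≈ 1174 hectares

1170 hectares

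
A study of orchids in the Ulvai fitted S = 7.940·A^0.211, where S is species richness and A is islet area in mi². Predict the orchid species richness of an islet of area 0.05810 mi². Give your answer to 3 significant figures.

4.36

S = 7.94 × 0.0581^0.211
ln S = ln 7.94 + 0.211 × ln 0.0581 = 2.0719 + 0.211 × -2.8456 = 1.4715
S = e^1.4715 ≈ 4.356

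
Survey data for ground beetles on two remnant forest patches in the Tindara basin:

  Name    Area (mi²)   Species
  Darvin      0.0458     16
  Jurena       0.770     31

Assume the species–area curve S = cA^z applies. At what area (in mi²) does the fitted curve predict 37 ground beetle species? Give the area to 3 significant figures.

z = ln(31/16) / ln(0.77/0.0458) = 0.6614 / 2.8221 = 0.2344
c = 16 / 0.0458^0.2344 = 16 / 0.4855 = 32.96
A = (37/32.96)^(1/0.2344) ⇒ ln A = ln(1.123)/0.2344 = 0.4936
A = e^0.4936 ≈ 1.638 mi²

1.64 mi²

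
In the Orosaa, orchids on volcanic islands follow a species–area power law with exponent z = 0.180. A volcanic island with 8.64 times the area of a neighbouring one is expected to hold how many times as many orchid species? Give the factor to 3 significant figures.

S₂/S₁ = (A₂/A₁)^z = 8.64^0.18
ln(S₂/S₁) = 0.18 × ln 8.64 = 0.18 × 2.1564 = 0.3882
S₂/S₁ = e^0.3882 ≈ 1.474

1.47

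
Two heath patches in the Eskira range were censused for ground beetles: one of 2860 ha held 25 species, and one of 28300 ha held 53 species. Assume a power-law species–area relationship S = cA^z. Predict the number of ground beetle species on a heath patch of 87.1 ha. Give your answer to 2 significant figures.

z = ln(53/25) / ln(28300/2860) = 0.7514 / 2.2920 = 0.3278
c = 25 / 2860^0.3278 = 25 / 13.59 = 1.84
S₃ = 1.84 × 87.1^0.3278 = 1.84 × 4.325 ≈ 7.958

8.0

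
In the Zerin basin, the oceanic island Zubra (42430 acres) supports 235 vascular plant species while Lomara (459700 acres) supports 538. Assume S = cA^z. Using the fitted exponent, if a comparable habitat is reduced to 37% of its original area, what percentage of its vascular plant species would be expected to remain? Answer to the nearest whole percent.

71%

z = ln(538/235) / ln(459700/42430) = 0.8283 / 2.3827 = 0.3476
S_new/S_old = (A_new/A_old)^z = 0.37^0.3476 = exp(0.3476 × -0.9943) = 0.7078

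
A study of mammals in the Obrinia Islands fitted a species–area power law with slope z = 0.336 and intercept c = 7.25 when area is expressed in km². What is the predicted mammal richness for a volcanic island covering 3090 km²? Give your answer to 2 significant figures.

S = 7.25 × 3090^0.336
ln S = ln 7.25 + 0.336 × ln 3090 = 1.9810 + 0.336 × 8.0359 = 4.6811
S = e^4.6811 ≈ 107.9

110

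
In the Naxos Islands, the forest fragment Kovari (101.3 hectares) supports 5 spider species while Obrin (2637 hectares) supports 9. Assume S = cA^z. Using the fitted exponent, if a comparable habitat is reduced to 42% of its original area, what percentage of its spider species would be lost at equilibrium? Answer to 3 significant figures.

z = ln(9/5) / ln(2637/101.3) = 0.5878 / 3.2593 = 0.1803
S_new/S_old = (A_new/A_old)^z = 0.42^0.1803 = exp(0.1803 × -0.8675) = 0.8552
Fraction lost = 1 − 0.8552 = 0.1448

14.5%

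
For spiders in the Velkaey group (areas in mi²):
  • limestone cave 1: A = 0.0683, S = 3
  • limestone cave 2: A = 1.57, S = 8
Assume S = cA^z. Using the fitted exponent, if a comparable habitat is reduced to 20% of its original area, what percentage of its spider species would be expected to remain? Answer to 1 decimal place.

z = ln(8/3) / ln(1.57/0.0683) = 0.9808 / 3.1349 = 0.3129
S_new/S_old = (A_new/A_old)^z = 0.2^0.3129 = exp(0.3129 × -1.6094) = 0.6044

60.4%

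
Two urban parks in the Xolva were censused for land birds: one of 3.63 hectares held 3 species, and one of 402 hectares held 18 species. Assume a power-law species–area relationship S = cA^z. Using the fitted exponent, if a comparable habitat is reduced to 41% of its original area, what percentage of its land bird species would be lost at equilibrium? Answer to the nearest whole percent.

29%

z = ln(18/3) / ln(402/3.63) = 1.7918 / 4.7072 = 0.3806
S_new/S_old = (A_new/A_old)^z = 0.41^0.3806 = exp(0.3806 × -0.8916) = 0.7122
Fraction lost = 1 − 0.7122 = 0.2878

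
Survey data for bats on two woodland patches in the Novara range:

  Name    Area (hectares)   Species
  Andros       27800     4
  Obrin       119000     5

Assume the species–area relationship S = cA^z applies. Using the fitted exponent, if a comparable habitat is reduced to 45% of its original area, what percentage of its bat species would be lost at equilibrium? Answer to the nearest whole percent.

12%

z = ln(5/4) / ln(119000/27800) = 0.2231 / 1.4541 = 0.1535
S_new/S_old = (A_new/A_old)^z = 0.45^0.1535 = exp(0.1535 × -0.7985) = 0.8847
Fraction lost = 1 − 0.8847 = 0.1153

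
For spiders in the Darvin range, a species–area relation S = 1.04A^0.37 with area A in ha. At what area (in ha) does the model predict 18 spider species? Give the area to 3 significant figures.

2220 ha

18 = 1.04 × A^0.37  ⇒  A^0.37 = 18/1.04 = 17.31
ln A = ln(17.31) / 0.37 = 2.8512 / 0.37 = 7.7058
A = e^7.7058 ≈ 2221 ha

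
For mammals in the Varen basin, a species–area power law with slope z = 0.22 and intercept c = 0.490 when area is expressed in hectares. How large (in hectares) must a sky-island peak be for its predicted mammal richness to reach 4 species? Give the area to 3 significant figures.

14000 hectares

4 = 0.49 × A^0.22  ⇒  A^0.22 = 4/0.49 = 8.163
ln A = ln(8.163) / 0.22 = 2.0996 / 0.22 = 9.5438
A = e^9.5438 ≈ 13958 hectares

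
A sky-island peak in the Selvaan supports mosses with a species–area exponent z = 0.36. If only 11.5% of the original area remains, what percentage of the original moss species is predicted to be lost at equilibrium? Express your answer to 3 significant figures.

S_new/S_old = (A_new/A_old)^z = 0.115^0.36
= exp(0.36 × ln 0.115) = exp(0.36 × -2.1628) = exp(-0.7786) ≈ 0.459
Fraction lost = 1 − 0.459 = 0.541

54.1%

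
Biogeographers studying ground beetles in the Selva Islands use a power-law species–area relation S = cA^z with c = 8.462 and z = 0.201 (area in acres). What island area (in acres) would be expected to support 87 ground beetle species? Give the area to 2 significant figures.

87 = 8.462 × A^0.201  ⇒  A^0.201 = 87/8.462 = 10.28
ln A = ln(10.28) / 0.201 = 2.3303 / 0.201 = 11.5936
A = e^11.5936 ≈ 108407 acres

110000 acres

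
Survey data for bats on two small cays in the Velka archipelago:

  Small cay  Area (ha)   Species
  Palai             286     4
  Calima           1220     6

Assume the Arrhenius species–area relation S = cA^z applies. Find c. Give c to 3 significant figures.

z = ln(S₂/S₁) / ln(A₂/A₁) = ln(6/4) / ln(1220/286) = 0.4055 / 1.4506 = 0.2795
c = S₁ / A₁^z = 4 / 286^0.2795 = 4 / 4.859 = 0.8231

0.823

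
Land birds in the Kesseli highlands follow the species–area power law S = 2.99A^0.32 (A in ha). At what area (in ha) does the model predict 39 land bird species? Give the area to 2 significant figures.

3100 ha

39 = 2.99 × A^0.32  ⇒  A^0.32 = 39/2.99 = 13.04
ln A = ln(13.04) / 0.32 = 2.5683 / 0.32 = 8.0259
A = e^8.0259 ≈ 3059 ha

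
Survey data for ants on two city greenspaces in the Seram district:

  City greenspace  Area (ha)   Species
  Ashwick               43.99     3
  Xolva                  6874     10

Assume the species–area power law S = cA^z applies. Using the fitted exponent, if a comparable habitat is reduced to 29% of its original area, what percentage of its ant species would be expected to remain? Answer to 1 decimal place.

74.5%

z = ln(10/3) / ln(6874/43.99) = 1.2040 / 5.0515 = 0.2383
S_new/S_old = (A_new/A_old)^z = 0.29^0.2383 = exp(0.2383 × -1.2379) = 0.7445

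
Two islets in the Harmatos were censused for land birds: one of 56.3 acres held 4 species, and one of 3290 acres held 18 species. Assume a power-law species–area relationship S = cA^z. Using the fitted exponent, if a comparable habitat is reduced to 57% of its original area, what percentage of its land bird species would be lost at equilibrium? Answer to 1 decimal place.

18.8%

z = ln(18/4) / ln(3290/56.3) = 1.5041 / 4.0679 = 0.3697
S_new/S_old = (A_new/A_old)^z = 0.57^0.3697 = exp(0.3697 × -0.5621) = 0.8123
Fraction lost = 1 − 0.8123 = 0.1877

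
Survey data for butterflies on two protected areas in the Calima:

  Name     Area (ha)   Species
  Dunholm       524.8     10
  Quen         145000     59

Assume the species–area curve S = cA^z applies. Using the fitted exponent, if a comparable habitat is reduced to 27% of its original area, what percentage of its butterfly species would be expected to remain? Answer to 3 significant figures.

66.1%

z = ln(59/10) / ln(145000/524.8) = 1.7750 / 5.6215 = 0.3157
S_new/S_old = (A_new/A_old)^z = 0.27^0.3157 = exp(0.3157 × -1.3093) = 0.6614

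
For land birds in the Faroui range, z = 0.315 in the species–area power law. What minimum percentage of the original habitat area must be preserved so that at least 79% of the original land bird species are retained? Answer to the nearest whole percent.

47%

Need (A_new/A_old)^0.315 = 0.79, so A_new/A_old = 0.79^(1/0.315) = 0.79^3.175
ln(A_new/A_old) = ln 0.79 / 0.315 = -0.2357 / 0.315 = -0.7483
A_new/A_old = e^-0.7483 ≈ 0.4732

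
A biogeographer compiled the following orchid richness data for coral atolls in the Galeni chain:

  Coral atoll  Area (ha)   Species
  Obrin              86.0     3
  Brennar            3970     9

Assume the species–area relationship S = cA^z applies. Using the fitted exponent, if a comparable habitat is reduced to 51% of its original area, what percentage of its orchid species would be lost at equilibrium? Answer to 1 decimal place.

17.6%

z = ln(9/3) / ln(3970/86) = 1.0986 / 3.8322 = 0.2867
S_new/S_old = (A_new/A_old)^z = 0.51^0.2867 = exp(0.2867 × -0.6733) = 0.8245
Fraction lost = 1 − 0.8245 = 0.1755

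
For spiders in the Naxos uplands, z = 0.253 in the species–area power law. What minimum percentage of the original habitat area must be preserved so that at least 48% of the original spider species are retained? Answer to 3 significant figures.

5.50%

Need (A_new/A_old)^0.253 = 0.48, so A_new/A_old = 0.48^(1/0.253) = 0.48^3.953
ln(A_new/A_old) = ln 0.48 / 0.253 = -0.7340 / 0.253 = -2.9011
A_new/A_old = e^-2.9011 ≈ 0.05496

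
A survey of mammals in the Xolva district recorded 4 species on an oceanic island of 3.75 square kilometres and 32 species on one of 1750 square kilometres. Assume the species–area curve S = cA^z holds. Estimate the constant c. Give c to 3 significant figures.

2.56

z = ln(S₂/S₁) / ln(A₂/A₁) = ln(32/4) / ln(1750/3.75) = 2.0794 / 6.1456 = 0.3384
c = S₁ / A₁^z = 4 / 3.75^0.3384 = 4 / 1.564 = 2.558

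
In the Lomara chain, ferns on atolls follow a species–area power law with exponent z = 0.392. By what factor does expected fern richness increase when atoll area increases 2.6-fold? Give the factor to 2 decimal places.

1.45

S₂/S₁ = (A₂/A₁)^z = 2.6^0.392
ln(S₂/S₁) = 0.392 × ln 2.6 = 0.392 × 0.9555 = 0.3746
S₂/S₁ = e^0.3746 ≈ 1.454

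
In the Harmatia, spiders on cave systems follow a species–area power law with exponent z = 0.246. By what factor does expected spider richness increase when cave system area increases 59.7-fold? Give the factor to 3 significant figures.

S₂/S₁ = (A₂/A₁)^z = 59.7^0.246
ln(S₂/S₁) = 0.246 × ln 59.7 = 0.246 × 4.0893 = 1.0060
S₂/S₁ = e^1.0060 ≈ 2.735

2.73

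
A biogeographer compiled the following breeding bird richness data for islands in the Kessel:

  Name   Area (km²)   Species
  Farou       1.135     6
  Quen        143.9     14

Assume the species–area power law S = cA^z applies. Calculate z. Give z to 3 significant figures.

0.175

Taking logs: ln S = ln c + z ln A, so z = (ln S₂ − ln S₁)/(ln A₂ − ln A₁).
z = ln(14/6) / ln(143.9/1.135) = ln(2.333) / ln(126.8) = 0.8473 / 4.8425 = 0.1750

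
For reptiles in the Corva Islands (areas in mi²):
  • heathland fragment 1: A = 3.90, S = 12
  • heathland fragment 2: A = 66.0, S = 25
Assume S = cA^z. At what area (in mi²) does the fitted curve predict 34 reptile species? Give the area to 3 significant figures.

z = ln(25/12) / ln(66/3.9) = 0.7340 / 2.8287 = 0.2595
c = 12 / 3.9^0.2595 = 12 / 1.424 = 8.43
A = (34/8.43)^(1/0.2595) ⇒ ln A = ln(4.033)/0.2595 = 5.3747
A = e^5.3747 ≈ 215.9 mi²

216 mi²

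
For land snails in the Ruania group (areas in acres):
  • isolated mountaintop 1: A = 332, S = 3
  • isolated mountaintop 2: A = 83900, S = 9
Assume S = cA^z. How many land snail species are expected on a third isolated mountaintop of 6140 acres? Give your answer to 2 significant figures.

z = ln(9/3) / ln(83900/332) = 1.0986 / 5.5322 = 0.1986
c = 3 / 332^0.1986 = 3 / 3.167 = 0.9473
S₃ = 0.9473 × 6140^0.1986 = 0.9473 × 5.653 ≈ 5.355

5.4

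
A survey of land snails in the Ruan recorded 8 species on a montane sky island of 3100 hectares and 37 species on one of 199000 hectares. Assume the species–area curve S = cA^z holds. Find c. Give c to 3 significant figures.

z = ln(S₂/S₁) / ln(A₂/A₁) = ln(37/8) / ln(199000/3100) = 1.5315 / 4.1619 = 0.3680
c = S₁ / A₁^z = 8 / 3100^0.3680 = 8 / 19.26 = 0.4153

0.415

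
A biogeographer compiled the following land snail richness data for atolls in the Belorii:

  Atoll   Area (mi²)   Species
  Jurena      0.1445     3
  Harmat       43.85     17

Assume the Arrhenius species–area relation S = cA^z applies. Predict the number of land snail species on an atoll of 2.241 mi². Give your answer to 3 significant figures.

z = ln(17/3) / ln(43.85/0.1445) = 1.7346 / 5.7153 = 0.3035
c = 3 / 0.1445^0.3035 = 3 / 0.5559 = 5.396
S₃ = 5.396 × 2.241^0.3035 = 5.396 × 1.277 ≈ 6.894

6.89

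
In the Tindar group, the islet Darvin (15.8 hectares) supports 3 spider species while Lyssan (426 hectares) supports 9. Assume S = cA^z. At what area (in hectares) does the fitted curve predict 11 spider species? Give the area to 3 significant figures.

778 hectares

z = ln(9/3) / ln(426/15.8) = 1.0986 / 3.2944 = 0.3335
c = 3 / 15.8^0.3335 = 3 / 2.51 = 1.195
A = (11/1.195)^(1/0.3335) ⇒ ln A = ln(9.204)/0.3335 = 6.6562
A = e^6.6562 ≈ 777.6 hectares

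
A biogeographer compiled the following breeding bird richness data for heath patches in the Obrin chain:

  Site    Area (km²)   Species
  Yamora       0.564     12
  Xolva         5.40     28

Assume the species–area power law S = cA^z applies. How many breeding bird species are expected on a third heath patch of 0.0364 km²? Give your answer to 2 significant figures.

z = ln(28/12) / ln(5.4/0.564) = 0.8473 / 2.2591 = 0.3751
c = 12 / 0.564^0.3751 = 12 / 0.8067 = 14.88
S₃ = 14.88 × 0.0364^0.3751 = 14.88 × 0.2886 ≈ 4.293

4.3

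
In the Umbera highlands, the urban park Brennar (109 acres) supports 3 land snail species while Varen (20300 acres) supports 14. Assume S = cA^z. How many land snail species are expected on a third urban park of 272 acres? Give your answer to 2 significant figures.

3.9

z = ln(14/3) / ln(20300/109) = 1.5404 / 5.2270 = 0.2947
c = 3 / 109^0.2947 = 3 / 3.985 = 0.7528
S₃ = 0.7528 × 272^0.2947 = 0.7528 × 5.218 ≈ 3.928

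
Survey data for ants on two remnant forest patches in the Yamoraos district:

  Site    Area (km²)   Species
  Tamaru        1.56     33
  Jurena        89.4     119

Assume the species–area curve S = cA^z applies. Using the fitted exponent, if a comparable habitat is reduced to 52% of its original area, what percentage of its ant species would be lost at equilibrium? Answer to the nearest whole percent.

19%

z = ln(119/33) / ln(89.4/1.56) = 1.2826 / 4.0484 = 0.3168
S_new/S_old = (A_new/A_old)^z = 0.52^0.3168 = exp(0.3168 × -0.6539) = 0.8129
Fraction lost = 1 − 0.8129 = 0.1871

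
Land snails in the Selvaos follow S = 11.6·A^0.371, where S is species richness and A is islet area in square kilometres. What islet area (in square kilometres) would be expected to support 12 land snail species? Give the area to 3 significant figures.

12 = 11.6 × A^0.371  ⇒  A^0.371 = 12/11.6 = 1.034
ln A = ln(1.034) / 0.371 = 0.0339 / 0.371 = 0.0914
A = e^0.0914 ≈ 1.096 square kilometres

1.10 square kilometres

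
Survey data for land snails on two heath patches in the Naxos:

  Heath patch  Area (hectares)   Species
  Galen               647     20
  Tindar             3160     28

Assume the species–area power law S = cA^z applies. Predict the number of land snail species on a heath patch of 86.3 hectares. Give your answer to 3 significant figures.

z = ln(28/20) / ln(3160/647) = 0.3365 / 1.5860 = 0.2122
c = 20 / 647^0.2122 = 20 / 3.948 = 5.066
S₃ = 5.066 × 86.3^0.2122 = 5.066 × 2.575 ≈ 13.04

13.0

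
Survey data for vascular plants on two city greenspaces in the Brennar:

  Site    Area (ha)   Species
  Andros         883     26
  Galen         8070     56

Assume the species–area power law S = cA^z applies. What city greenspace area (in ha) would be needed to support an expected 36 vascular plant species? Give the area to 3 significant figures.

z = ln(56/26) / ln(8070/883) = 0.7673 / 2.2126 = 0.3468
c = 26 / 883^0.3468 = 26 / 10.51 = 2.474
A = (36/2.474)^(1/0.3468) ⇒ ln A = ln(14.55)/0.3468 = 7.7218
A = e^7.7218 ≈ 2257 ha

2260 ha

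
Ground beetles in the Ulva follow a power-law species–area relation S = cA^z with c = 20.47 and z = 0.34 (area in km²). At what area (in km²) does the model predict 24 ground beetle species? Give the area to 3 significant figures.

1.60 km²

24 = 20.47 × A^0.34  ⇒  A^0.34 = 24/20.47 = 1.172
ln A = ln(1.172) / 0.34 = 0.1591 / 0.34 = 0.4679
A = e^0.4679 ≈ 1.597 km²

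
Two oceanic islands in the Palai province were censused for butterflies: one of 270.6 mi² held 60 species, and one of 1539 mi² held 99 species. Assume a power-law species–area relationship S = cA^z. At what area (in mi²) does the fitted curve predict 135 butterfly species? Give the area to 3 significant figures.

z = ln(99/60) / ln(1539/270.6) = 0.5008 / 1.7382 = 0.2881
c = 60 / 270.6^0.2881 = 60 / 5.02 = 11.95
A = (135/11.95)^(1/0.2881) ⇒ ln A = ln(11.3)/0.2881 = 8.4155
A = e^8.4155 ≈ 4516 mi²

4520 mi²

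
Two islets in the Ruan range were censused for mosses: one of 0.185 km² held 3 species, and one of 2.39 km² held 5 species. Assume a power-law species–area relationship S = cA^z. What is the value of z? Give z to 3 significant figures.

0.200

Taking logs: ln S = ln c + z ln A, so z = (ln S₂ − ln S₁)/(ln A₂ − ln A₁).
z = ln(5/3) / ln(2.39/0.185) = ln(1.667) / ln(12.92) = 0.5108 / 2.5587 = 0.1996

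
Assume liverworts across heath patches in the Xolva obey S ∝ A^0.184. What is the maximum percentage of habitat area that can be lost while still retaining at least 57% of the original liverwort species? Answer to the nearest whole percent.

Need (A_new/A_old)^0.184 = 0.57, so A_new/A_old = 0.57^(1/0.184) = 0.57^5.435
ln(A_new/A_old) = ln 0.57 / 0.184 = -0.5621 / 0.184 = -3.0550
A_new/A_old = e^-3.0550 ≈ 0.04712
Fraction that can be lost = 1 − 0.04712 = 0.9529

95%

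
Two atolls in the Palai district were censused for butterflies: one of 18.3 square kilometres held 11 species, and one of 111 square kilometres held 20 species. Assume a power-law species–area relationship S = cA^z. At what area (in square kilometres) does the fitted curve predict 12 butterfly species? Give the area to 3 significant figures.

z = ln(20/11) / ln(111/18.3) = 0.5978 / 1.8026 = 0.3316
c = 11 / 18.3^0.3316 = 11 / 2.622 = 4.195
A = (12/4.195)^(1/0.3316) ⇒ ln A = ln(2.861)/0.3316 = 3.1693
A = e^3.1693 ≈ 23.79 square kilometres

23.8 square kilometres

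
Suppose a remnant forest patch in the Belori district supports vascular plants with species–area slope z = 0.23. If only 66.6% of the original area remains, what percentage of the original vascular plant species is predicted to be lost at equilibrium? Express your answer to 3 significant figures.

8.93%

S_new/S_old = (A_new/A_old)^z = 0.666^0.23
= exp(0.23 × ln 0.666) = exp(0.23 × -0.4065) = exp(-0.0935) ≈ 0.9107
Fraction lost = 1 − 0.9107 = 0.08925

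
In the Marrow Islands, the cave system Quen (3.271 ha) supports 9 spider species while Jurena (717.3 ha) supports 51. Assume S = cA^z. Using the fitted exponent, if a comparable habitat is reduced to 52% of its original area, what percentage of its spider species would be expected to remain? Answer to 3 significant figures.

81.0%

z = ln(51/9) / ln(717.3/3.271) = 1.7346 / 5.3904 = 0.3218
S_new/S_old = (A_new/A_old)^z = 0.52^0.3218 = exp(0.3218 × -0.6539) = 0.8102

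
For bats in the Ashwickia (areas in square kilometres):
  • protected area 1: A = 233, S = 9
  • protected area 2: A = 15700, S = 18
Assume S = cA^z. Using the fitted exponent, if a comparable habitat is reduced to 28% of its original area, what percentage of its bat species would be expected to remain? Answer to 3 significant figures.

z = ln(18/9) / ln(15700/233) = 0.6931 / 4.2104 = 0.1646
S_new/S_old = (A_new/A_old)^z = 0.28^0.1646 = exp(0.1646 × -1.2730) = 0.8109

81.1%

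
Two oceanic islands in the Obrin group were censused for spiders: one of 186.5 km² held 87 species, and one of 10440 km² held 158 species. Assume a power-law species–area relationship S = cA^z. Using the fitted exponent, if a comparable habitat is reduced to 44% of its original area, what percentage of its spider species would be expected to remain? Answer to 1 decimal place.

88.5%

z = ln(158/87) / ln(10440/186.5) = 0.5967 / 4.0250 = 0.1482
S_new/S_old = (A_new/A_old)^z = 0.44^0.1482 = exp(0.1482 × -0.8210) = 0.8854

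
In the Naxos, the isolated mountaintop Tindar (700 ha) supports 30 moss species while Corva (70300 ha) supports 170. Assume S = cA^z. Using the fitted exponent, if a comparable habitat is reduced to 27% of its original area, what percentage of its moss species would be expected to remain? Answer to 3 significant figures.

z = ln(170/30) / ln(70300/700) = 1.7346 / 4.6094 = 0.3763
S_new/S_old = (A_new/A_old)^z = 0.27^0.3763 = exp(0.3763 × -1.3093) = 0.611

61.1%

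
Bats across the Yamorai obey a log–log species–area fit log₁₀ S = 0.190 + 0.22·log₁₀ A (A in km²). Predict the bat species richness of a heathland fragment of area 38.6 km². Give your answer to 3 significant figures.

3.46

S = 1.549 × 38.6^0.22
ln S = ln 1.549 + 0.22 × ln 38.6 = 0.4375 + 0.22 × 3.6533 = 1.2412
S = e^1.2412 ≈ 3.46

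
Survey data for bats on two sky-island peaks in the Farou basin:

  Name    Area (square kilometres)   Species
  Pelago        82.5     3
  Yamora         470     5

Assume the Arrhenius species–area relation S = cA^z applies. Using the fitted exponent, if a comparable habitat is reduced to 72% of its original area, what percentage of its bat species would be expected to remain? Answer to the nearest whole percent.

91%

z = ln(5/3) / ln(470/82.5) = 0.5108 / 1.7399 = 0.2936
S_new/S_old = (A_new/A_old)^z = 0.72^0.2936 = exp(0.2936 × -0.3285) = 0.9081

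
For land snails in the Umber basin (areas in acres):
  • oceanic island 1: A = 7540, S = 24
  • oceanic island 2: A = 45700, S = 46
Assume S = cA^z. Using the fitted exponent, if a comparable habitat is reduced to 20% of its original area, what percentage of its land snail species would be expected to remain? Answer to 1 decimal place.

z = ln(46/24) / ln(45700/7540) = 0.6506 / 1.8019 = 0.3611
S_new/S_old = (A_new/A_old)^z = 0.2^0.3611 = exp(0.3611 × -1.6094) = 0.5593

55.9%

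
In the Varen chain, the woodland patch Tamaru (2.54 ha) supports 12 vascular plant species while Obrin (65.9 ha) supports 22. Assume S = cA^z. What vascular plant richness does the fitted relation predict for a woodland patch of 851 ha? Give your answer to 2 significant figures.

z = ln(22/12) / ln(65.9/2.54) = 0.6061 / 3.2560 = 0.1862
c = 12 / 2.54^0.1862 = 12 / 1.189 = 10.09
S₃ = 10.09 × 851^0.1862 = 10.09 × 3.511 ≈ 35.42

35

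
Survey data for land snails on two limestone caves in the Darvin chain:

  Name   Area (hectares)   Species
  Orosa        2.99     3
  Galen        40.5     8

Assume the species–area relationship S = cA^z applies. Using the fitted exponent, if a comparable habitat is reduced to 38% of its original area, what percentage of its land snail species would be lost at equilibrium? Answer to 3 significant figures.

z = ln(8/3) / ln(40.5/2.99) = 0.9808 / 2.6060 = 0.3764
S_new/S_old = (A_new/A_old)^z = 0.38^0.3764 = exp(0.3764 × -0.9676) = 0.6948
Fraction lost = 1 − 0.6948 = 0.3052

30.5%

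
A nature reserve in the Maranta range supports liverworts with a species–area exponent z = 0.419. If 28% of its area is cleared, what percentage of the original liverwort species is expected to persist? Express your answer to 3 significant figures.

87.1%

S_new/S_old = (A_new/A_old)^z = 0.72^0.419
= exp(0.419 × ln 0.72) = exp(0.419 × -0.3285) = exp(-0.1376) ≈ 0.8714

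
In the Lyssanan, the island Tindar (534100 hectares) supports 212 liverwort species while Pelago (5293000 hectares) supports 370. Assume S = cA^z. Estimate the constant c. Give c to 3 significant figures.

8.62

z = ln(S₂/S₁) / ln(A₂/A₁) = ln(370/212) / ln(5293000/534100) = 0.5569 / 2.2936 = 0.2428
c = S₁ / A₁^z = 212 / 534100^0.2428 = 212 / 24.59 = 8.621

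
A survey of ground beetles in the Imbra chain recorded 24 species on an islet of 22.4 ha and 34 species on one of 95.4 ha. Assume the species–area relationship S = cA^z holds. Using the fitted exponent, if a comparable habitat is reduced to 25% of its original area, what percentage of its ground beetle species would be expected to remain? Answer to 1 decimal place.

z = ln(34/24) / ln(95.4/22.4) = 0.3483 / 1.4490 = 0.2404
S_new/S_old = (A_new/A_old)^z = 0.25^0.2404 = exp(0.2404 × -1.3863) = 0.7166

71.7%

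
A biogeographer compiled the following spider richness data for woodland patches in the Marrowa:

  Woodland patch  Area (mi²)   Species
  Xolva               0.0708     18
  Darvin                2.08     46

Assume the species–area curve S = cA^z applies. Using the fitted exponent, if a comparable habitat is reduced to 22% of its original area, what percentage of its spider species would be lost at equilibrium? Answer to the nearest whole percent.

z = ln(46/18) / ln(2.08/0.0708) = 0.9383 / 3.3803 = 0.2776
S_new/S_old = (A_new/A_old)^z = 0.22^0.2776 = exp(0.2776 × -1.5141) = 0.6569
Fraction lost = 1 − 0.6569 = 0.3431

34%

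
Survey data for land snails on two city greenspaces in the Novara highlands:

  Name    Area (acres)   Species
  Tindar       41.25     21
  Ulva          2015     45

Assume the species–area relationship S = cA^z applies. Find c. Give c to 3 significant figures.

10.1

z = ln(S₂/S₁) / ln(A₂/A₁) = ln(45/21) / ln(2015/41.25) = 0.7621 / 3.8887 = 0.1960
c = S₁ / A₁^z = 21 / 41.25^0.1960 = 21 / 2.073 = 10.13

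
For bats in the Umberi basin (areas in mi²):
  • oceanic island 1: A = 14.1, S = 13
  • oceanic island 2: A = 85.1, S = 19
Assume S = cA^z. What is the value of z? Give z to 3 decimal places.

Taking logs: ln S = ln c + z ln A, so z = (ln S₂ − ln S₁)/(ln A₂ − ln A₁).
z = ln(19/13) / ln(85.1/14.1) = ln(1.462) / ln(6.035) = 0.3795 / 1.7977 = 0.2111

0.211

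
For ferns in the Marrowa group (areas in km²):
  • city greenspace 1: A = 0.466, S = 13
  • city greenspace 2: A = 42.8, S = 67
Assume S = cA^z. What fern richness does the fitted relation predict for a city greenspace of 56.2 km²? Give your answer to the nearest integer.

74

z = ln(67/13) / ln(42.8/0.466) = 1.6397 / 4.5201 = 0.3628
c = 13 / 0.466^0.3628 = 13 / 0.7581 = 17.15
S₃ = 17.15 × 56.2^0.3628 = 17.15 × 4.313 ≈ 73.96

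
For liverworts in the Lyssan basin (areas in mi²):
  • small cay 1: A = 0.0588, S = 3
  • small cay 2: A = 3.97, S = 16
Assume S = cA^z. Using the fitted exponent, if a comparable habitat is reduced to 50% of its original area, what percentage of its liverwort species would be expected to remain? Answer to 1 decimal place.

z = ln(16/3) / ln(3.97/0.0588) = 1.6740 / 4.2124 = 0.3974
S_new/S_old = (A_new/A_old)^z = 0.5^0.3974 = exp(0.3974 × -0.6931) = 0.7592

75.9%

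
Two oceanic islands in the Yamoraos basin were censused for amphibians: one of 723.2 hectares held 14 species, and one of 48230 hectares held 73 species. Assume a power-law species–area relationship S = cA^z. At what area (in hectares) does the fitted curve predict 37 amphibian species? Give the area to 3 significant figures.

z = ln(73/14) / ln(48230/723.2) = 1.6514 / 4.2001 = 0.3932
c = 14 / 723.2^0.3932 = 14 / 13.31 = 1.052
A = (37/1.052)^(1/0.3932) ⇒ ln A = ln(35.18)/0.3932 = 9.0554
A = e^9.0554 ≈ 8565 hectares

8570 hectares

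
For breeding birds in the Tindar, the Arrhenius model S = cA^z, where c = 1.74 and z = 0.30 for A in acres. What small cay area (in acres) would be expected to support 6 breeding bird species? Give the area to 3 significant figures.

6 = 1.74 × A^0.3  ⇒  A^0.3 = 6/1.74 = 3.448
ln A = ln(3.448) / 0.3 = 1.2379 / 0.3 = 4.1262
A = e^4.1262 ≈ 61.95 acres

61.9 acres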